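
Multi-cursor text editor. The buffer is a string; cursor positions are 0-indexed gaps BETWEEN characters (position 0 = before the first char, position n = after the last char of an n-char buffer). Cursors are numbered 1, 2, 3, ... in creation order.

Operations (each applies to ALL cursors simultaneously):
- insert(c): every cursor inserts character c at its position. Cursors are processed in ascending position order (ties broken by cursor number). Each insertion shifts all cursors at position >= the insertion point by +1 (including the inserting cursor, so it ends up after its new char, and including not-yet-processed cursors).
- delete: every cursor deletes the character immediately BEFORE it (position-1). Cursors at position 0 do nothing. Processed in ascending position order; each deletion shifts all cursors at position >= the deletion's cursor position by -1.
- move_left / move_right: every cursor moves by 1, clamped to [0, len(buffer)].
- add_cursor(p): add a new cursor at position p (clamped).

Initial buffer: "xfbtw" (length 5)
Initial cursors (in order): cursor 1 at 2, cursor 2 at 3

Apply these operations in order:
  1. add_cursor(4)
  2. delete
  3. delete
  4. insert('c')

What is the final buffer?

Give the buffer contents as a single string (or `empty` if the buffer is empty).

Answer: cccw

Derivation:
After op 1 (add_cursor(4)): buffer="xfbtw" (len 5), cursors c1@2 c2@3 c3@4, authorship .....
After op 2 (delete): buffer="xw" (len 2), cursors c1@1 c2@1 c3@1, authorship ..
After op 3 (delete): buffer="w" (len 1), cursors c1@0 c2@0 c3@0, authorship .
After op 4 (insert('c')): buffer="cccw" (len 4), cursors c1@3 c2@3 c3@3, authorship 123.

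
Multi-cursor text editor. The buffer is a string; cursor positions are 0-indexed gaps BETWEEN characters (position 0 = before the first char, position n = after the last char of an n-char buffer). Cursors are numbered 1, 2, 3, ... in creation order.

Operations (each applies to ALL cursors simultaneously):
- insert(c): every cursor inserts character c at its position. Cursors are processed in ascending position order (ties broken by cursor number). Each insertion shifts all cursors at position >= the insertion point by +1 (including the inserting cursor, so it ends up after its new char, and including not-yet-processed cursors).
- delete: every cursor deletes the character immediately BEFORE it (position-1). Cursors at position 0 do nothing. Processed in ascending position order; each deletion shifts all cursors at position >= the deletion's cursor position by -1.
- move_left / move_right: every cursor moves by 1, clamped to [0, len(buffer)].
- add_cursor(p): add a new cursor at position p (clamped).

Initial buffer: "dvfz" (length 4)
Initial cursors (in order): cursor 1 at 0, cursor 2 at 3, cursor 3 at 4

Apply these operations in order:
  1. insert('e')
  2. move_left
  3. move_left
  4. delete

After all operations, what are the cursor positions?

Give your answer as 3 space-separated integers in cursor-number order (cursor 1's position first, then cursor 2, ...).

Answer: 0 2 3

Derivation:
After op 1 (insert('e')): buffer="edvfeze" (len 7), cursors c1@1 c2@5 c3@7, authorship 1...2.3
After op 2 (move_left): buffer="edvfeze" (len 7), cursors c1@0 c2@4 c3@6, authorship 1...2.3
After op 3 (move_left): buffer="edvfeze" (len 7), cursors c1@0 c2@3 c3@5, authorship 1...2.3
After op 4 (delete): buffer="edfze" (len 5), cursors c1@0 c2@2 c3@3, authorship 1...3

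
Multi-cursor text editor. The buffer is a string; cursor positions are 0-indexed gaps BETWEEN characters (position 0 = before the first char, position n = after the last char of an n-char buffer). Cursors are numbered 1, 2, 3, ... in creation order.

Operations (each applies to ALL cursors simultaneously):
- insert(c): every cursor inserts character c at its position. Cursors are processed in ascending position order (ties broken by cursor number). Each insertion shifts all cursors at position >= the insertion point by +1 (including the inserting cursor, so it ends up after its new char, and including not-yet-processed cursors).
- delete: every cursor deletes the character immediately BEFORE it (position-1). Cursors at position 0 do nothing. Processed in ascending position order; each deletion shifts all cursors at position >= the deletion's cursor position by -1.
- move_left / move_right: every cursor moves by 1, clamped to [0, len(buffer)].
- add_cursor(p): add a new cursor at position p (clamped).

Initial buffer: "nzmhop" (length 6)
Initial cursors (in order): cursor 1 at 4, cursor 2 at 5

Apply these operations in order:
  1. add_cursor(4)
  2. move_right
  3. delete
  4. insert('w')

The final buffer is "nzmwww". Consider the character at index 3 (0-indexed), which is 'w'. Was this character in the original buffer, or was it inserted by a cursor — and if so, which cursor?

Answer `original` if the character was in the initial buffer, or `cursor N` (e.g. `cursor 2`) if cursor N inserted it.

After op 1 (add_cursor(4)): buffer="nzmhop" (len 6), cursors c1@4 c3@4 c2@5, authorship ......
After op 2 (move_right): buffer="nzmhop" (len 6), cursors c1@5 c3@5 c2@6, authorship ......
After op 3 (delete): buffer="nzm" (len 3), cursors c1@3 c2@3 c3@3, authorship ...
After op 4 (insert('w')): buffer="nzmwww" (len 6), cursors c1@6 c2@6 c3@6, authorship ...123
Authorship (.=original, N=cursor N): . . . 1 2 3
Index 3: author = 1

Answer: cursor 1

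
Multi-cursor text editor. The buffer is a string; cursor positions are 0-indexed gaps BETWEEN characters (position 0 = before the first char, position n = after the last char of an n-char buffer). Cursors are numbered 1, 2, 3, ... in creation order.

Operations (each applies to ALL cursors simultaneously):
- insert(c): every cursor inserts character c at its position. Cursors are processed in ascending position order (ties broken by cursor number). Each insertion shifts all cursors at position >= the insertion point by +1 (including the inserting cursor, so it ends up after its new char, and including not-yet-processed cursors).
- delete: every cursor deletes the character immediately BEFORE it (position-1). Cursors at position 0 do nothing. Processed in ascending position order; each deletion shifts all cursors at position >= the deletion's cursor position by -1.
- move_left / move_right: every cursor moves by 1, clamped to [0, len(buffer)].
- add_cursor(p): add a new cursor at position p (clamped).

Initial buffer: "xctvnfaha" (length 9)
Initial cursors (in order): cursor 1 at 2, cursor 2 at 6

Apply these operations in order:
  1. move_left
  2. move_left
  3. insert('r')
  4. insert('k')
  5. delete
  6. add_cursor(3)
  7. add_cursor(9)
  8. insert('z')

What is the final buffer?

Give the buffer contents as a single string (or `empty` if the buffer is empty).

After op 1 (move_left): buffer="xctvnfaha" (len 9), cursors c1@1 c2@5, authorship .........
After op 2 (move_left): buffer="xctvnfaha" (len 9), cursors c1@0 c2@4, authorship .........
After op 3 (insert('r')): buffer="rxctvrnfaha" (len 11), cursors c1@1 c2@6, authorship 1....2.....
After op 4 (insert('k')): buffer="rkxctvrknfaha" (len 13), cursors c1@2 c2@8, authorship 11....22.....
After op 5 (delete): buffer="rxctvrnfaha" (len 11), cursors c1@1 c2@6, authorship 1....2.....
After op 6 (add_cursor(3)): buffer="rxctvrnfaha" (len 11), cursors c1@1 c3@3 c2@6, authorship 1....2.....
After op 7 (add_cursor(9)): buffer="rxctvrnfaha" (len 11), cursors c1@1 c3@3 c2@6 c4@9, authorship 1....2.....
After op 8 (insert('z')): buffer="rzxcztvrznfazha" (len 15), cursors c1@2 c3@5 c2@9 c4@13, authorship 11..3..22...4..

Answer: rzxcztvrznfazha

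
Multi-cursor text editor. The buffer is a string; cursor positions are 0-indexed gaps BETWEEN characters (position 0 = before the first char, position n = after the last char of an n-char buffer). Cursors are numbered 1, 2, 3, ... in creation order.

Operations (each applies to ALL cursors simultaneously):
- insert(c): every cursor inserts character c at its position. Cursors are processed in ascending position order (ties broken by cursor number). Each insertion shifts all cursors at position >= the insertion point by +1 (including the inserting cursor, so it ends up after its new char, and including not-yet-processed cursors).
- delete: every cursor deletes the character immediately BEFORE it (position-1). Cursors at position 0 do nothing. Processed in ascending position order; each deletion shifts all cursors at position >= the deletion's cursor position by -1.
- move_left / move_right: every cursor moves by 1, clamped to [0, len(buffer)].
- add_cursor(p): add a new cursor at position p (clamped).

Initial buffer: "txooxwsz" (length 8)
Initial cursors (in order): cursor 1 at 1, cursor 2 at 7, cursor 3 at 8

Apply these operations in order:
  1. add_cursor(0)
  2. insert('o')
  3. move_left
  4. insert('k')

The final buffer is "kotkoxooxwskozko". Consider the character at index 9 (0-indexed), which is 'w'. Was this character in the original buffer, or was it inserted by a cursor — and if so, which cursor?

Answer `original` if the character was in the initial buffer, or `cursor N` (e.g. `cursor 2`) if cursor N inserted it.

After op 1 (add_cursor(0)): buffer="txooxwsz" (len 8), cursors c4@0 c1@1 c2@7 c3@8, authorship ........
After op 2 (insert('o')): buffer="otoxooxwsozo" (len 12), cursors c4@1 c1@3 c2@10 c3@12, authorship 4.1......2.3
After op 3 (move_left): buffer="otoxooxwsozo" (len 12), cursors c4@0 c1@2 c2@9 c3@11, authorship 4.1......2.3
After op 4 (insert('k')): buffer="kotkoxooxwskozko" (len 16), cursors c4@1 c1@4 c2@12 c3@15, authorship 44.11......22.33
Authorship (.=original, N=cursor N): 4 4 . 1 1 . . . . . . 2 2 . 3 3
Index 9: author = original

Answer: original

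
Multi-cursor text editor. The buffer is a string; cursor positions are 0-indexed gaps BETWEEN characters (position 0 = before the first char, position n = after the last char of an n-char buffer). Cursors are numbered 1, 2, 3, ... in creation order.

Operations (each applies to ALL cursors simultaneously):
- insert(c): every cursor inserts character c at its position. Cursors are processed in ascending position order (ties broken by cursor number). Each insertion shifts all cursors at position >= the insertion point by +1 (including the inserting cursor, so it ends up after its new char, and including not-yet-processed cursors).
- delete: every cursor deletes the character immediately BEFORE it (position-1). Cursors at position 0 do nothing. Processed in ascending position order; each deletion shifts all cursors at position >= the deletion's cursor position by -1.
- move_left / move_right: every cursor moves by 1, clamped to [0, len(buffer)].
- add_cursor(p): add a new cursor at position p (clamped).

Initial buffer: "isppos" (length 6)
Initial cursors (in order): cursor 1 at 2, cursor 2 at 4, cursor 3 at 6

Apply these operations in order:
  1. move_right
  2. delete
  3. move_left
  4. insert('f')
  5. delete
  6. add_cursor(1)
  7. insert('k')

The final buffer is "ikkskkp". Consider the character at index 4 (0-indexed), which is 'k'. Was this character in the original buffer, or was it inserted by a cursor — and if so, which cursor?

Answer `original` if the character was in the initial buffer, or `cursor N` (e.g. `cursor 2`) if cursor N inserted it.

After op 1 (move_right): buffer="isppos" (len 6), cursors c1@3 c2@5 c3@6, authorship ......
After op 2 (delete): buffer="isp" (len 3), cursors c1@2 c2@3 c3@3, authorship ...
After op 3 (move_left): buffer="isp" (len 3), cursors c1@1 c2@2 c3@2, authorship ...
After op 4 (insert('f')): buffer="ifsffp" (len 6), cursors c1@2 c2@5 c3@5, authorship .1.23.
After op 5 (delete): buffer="isp" (len 3), cursors c1@1 c2@2 c3@2, authorship ...
After op 6 (add_cursor(1)): buffer="isp" (len 3), cursors c1@1 c4@1 c2@2 c3@2, authorship ...
After op 7 (insert('k')): buffer="ikkskkp" (len 7), cursors c1@3 c4@3 c2@6 c3@6, authorship .14.23.
Authorship (.=original, N=cursor N): . 1 4 . 2 3 .
Index 4: author = 2

Answer: cursor 2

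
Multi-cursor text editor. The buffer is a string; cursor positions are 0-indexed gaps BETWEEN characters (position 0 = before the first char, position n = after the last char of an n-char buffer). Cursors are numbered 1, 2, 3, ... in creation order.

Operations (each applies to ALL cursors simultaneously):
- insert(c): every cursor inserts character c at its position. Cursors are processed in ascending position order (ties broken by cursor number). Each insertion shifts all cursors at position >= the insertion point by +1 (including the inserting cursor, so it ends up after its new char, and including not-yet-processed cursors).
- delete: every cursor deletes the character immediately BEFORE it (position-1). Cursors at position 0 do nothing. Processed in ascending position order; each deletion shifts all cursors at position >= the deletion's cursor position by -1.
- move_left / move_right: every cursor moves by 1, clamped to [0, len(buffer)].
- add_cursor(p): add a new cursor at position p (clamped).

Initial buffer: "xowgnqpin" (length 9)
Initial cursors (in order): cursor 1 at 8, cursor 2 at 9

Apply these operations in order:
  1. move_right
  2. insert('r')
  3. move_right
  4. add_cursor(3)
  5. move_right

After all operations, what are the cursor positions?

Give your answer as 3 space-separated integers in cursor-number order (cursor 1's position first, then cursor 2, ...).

Answer: 11 11 4

Derivation:
After op 1 (move_right): buffer="xowgnqpin" (len 9), cursors c1@9 c2@9, authorship .........
After op 2 (insert('r')): buffer="xowgnqpinrr" (len 11), cursors c1@11 c2@11, authorship .........12
After op 3 (move_right): buffer="xowgnqpinrr" (len 11), cursors c1@11 c2@11, authorship .........12
After op 4 (add_cursor(3)): buffer="xowgnqpinrr" (len 11), cursors c3@3 c1@11 c2@11, authorship .........12
After op 5 (move_right): buffer="xowgnqpinrr" (len 11), cursors c3@4 c1@11 c2@11, authorship .........12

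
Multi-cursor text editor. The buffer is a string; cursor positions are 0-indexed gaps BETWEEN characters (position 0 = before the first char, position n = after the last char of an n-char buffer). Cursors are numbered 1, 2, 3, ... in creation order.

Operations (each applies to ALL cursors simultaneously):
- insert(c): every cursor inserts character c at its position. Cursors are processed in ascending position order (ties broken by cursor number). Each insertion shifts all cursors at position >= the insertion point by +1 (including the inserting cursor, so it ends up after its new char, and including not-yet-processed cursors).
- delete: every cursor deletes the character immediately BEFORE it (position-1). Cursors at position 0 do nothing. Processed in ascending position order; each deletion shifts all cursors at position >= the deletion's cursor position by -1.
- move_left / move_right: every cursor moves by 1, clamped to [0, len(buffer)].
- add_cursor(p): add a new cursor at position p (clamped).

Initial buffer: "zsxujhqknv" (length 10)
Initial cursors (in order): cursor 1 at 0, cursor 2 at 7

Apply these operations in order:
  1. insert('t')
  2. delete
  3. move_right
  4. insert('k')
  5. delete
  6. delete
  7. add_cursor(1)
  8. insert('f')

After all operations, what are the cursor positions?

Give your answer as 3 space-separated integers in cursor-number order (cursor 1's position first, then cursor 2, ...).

After op 1 (insert('t')): buffer="tzsxujhqtknv" (len 12), cursors c1@1 c2@9, authorship 1.......2...
After op 2 (delete): buffer="zsxujhqknv" (len 10), cursors c1@0 c2@7, authorship ..........
After op 3 (move_right): buffer="zsxujhqknv" (len 10), cursors c1@1 c2@8, authorship ..........
After op 4 (insert('k')): buffer="zksxujhqkknv" (len 12), cursors c1@2 c2@10, authorship .1.......2..
After op 5 (delete): buffer="zsxujhqknv" (len 10), cursors c1@1 c2@8, authorship ..........
After op 6 (delete): buffer="sxujhqnv" (len 8), cursors c1@0 c2@6, authorship ........
After op 7 (add_cursor(1)): buffer="sxujhqnv" (len 8), cursors c1@0 c3@1 c2@6, authorship ........
After op 8 (insert('f')): buffer="fsfxujhqfnv" (len 11), cursors c1@1 c3@3 c2@9, authorship 1.3.....2..

Answer: 1 9 3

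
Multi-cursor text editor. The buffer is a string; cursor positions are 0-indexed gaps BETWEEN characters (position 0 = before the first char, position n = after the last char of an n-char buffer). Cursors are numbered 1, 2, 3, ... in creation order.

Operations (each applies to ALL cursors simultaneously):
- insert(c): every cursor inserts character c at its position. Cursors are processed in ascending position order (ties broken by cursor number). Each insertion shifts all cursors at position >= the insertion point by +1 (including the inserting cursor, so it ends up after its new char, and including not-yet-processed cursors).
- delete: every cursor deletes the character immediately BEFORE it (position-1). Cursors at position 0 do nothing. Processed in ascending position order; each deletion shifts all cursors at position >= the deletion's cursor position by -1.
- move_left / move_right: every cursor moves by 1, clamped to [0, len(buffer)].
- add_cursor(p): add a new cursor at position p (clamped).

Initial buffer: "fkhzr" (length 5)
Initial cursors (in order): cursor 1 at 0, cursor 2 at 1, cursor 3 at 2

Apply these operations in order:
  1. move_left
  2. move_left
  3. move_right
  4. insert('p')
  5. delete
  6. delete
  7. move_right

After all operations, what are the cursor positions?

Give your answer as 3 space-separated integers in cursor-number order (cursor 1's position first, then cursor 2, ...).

After op 1 (move_left): buffer="fkhzr" (len 5), cursors c1@0 c2@0 c3@1, authorship .....
After op 2 (move_left): buffer="fkhzr" (len 5), cursors c1@0 c2@0 c3@0, authorship .....
After op 3 (move_right): buffer="fkhzr" (len 5), cursors c1@1 c2@1 c3@1, authorship .....
After op 4 (insert('p')): buffer="fpppkhzr" (len 8), cursors c1@4 c2@4 c3@4, authorship .123....
After op 5 (delete): buffer="fkhzr" (len 5), cursors c1@1 c2@1 c3@1, authorship .....
After op 6 (delete): buffer="khzr" (len 4), cursors c1@0 c2@0 c3@0, authorship ....
After op 7 (move_right): buffer="khzr" (len 4), cursors c1@1 c2@1 c3@1, authorship ....

Answer: 1 1 1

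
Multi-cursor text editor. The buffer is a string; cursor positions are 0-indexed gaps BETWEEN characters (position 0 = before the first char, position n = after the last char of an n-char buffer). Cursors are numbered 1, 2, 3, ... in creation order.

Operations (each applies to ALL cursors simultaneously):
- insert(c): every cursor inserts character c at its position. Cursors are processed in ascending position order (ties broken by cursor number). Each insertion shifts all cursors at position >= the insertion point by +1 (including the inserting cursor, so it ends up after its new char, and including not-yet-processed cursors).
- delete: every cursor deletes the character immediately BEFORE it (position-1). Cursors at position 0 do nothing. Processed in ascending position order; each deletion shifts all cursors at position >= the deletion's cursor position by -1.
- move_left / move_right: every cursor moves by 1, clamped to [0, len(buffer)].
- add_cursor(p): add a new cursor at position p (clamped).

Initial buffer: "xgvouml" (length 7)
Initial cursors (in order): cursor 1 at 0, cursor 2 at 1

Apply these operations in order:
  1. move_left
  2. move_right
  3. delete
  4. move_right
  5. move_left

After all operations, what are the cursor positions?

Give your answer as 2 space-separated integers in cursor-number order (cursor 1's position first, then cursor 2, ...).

Answer: 0 0

Derivation:
After op 1 (move_left): buffer="xgvouml" (len 7), cursors c1@0 c2@0, authorship .......
After op 2 (move_right): buffer="xgvouml" (len 7), cursors c1@1 c2@1, authorship .......
After op 3 (delete): buffer="gvouml" (len 6), cursors c1@0 c2@0, authorship ......
After op 4 (move_right): buffer="gvouml" (len 6), cursors c1@1 c2@1, authorship ......
After op 5 (move_left): buffer="gvouml" (len 6), cursors c1@0 c2@0, authorship ......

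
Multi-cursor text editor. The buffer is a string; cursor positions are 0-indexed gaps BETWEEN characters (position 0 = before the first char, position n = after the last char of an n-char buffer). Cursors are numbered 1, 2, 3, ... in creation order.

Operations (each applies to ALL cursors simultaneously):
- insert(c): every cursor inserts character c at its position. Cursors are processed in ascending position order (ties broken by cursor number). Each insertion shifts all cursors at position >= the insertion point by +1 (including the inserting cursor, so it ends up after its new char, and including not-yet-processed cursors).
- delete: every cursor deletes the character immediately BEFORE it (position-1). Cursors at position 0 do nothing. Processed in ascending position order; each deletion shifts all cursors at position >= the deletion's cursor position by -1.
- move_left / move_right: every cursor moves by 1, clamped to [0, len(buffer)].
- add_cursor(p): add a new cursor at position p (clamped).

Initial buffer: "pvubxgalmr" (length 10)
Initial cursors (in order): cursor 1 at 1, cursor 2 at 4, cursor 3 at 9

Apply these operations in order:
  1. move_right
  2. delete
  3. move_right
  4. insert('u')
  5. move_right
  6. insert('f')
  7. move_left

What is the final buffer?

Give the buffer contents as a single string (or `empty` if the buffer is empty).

After op 1 (move_right): buffer="pvubxgalmr" (len 10), cursors c1@2 c2@5 c3@10, authorship ..........
After op 2 (delete): buffer="pubgalm" (len 7), cursors c1@1 c2@3 c3@7, authorship .......
After op 3 (move_right): buffer="pubgalm" (len 7), cursors c1@2 c2@4 c3@7, authorship .......
After op 4 (insert('u')): buffer="puubgualmu" (len 10), cursors c1@3 c2@6 c3@10, authorship ..1..2...3
After op 5 (move_right): buffer="puubgualmu" (len 10), cursors c1@4 c2@7 c3@10, authorship ..1..2...3
After op 6 (insert('f')): buffer="puubfguaflmuf" (len 13), cursors c1@5 c2@9 c3@13, authorship ..1.1.2.2..33
After op 7 (move_left): buffer="puubfguaflmuf" (len 13), cursors c1@4 c2@8 c3@12, authorship ..1.1.2.2..33

Answer: puubfguaflmuf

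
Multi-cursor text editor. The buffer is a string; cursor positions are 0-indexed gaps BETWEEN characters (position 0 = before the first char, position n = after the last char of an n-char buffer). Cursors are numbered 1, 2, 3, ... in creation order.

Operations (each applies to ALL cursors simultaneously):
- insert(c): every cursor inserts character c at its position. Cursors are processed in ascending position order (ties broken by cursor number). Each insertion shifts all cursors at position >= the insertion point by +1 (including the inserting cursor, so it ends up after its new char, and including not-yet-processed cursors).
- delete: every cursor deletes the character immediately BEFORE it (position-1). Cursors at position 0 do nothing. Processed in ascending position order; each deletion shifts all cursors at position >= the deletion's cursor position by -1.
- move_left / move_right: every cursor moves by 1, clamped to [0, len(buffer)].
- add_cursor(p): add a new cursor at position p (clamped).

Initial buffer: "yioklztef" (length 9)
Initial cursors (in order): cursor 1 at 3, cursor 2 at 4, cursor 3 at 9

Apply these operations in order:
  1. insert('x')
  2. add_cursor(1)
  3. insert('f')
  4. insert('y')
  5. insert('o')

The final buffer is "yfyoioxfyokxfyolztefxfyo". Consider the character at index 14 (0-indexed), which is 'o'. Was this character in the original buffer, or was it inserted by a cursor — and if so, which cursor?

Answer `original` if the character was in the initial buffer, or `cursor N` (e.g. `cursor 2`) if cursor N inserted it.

After op 1 (insert('x')): buffer="yioxkxlztefx" (len 12), cursors c1@4 c2@6 c3@12, authorship ...1.2.....3
After op 2 (add_cursor(1)): buffer="yioxkxlztefx" (len 12), cursors c4@1 c1@4 c2@6 c3@12, authorship ...1.2.....3
After op 3 (insert('f')): buffer="yfioxfkxflztefxf" (len 16), cursors c4@2 c1@6 c2@9 c3@16, authorship .4..11.22.....33
After op 4 (insert('y')): buffer="yfyioxfykxfylztefxfy" (len 20), cursors c4@3 c1@8 c2@12 c3@20, authorship .44..111.222.....333
After op 5 (insert('o')): buffer="yfyoioxfyokxfyolztefxfyo" (len 24), cursors c4@4 c1@10 c2@15 c3@24, authorship .444..1111.2222.....3333
Authorship (.=original, N=cursor N): . 4 4 4 . . 1 1 1 1 . 2 2 2 2 . . . . . 3 3 3 3
Index 14: author = 2

Answer: cursor 2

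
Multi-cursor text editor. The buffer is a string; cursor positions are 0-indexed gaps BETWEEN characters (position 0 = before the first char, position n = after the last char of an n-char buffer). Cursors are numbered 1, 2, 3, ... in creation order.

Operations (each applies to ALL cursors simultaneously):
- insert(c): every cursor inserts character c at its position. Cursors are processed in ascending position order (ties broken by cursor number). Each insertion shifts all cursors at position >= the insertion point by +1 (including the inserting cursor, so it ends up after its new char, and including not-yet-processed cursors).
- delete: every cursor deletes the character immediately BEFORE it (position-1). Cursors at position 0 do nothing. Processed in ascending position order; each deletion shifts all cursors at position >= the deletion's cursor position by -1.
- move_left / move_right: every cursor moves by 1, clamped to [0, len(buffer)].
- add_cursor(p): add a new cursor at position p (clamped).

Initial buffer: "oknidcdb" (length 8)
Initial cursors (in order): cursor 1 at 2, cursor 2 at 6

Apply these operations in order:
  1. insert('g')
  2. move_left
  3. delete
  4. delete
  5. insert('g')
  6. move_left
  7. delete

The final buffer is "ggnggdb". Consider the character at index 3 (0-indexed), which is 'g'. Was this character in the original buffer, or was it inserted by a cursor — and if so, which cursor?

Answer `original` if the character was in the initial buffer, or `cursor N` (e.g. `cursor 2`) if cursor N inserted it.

Answer: cursor 2

Derivation:
After op 1 (insert('g')): buffer="okgnidcgdb" (len 10), cursors c1@3 c2@8, authorship ..1....2..
After op 2 (move_left): buffer="okgnidcgdb" (len 10), cursors c1@2 c2@7, authorship ..1....2..
After op 3 (delete): buffer="ognidgdb" (len 8), cursors c1@1 c2@5, authorship .1...2..
After op 4 (delete): buffer="gnigdb" (len 6), cursors c1@0 c2@3, authorship 1..2..
After op 5 (insert('g')): buffer="ggniggdb" (len 8), cursors c1@1 c2@5, authorship 11..22..
After op 6 (move_left): buffer="ggniggdb" (len 8), cursors c1@0 c2@4, authorship 11..22..
After op 7 (delete): buffer="ggnggdb" (len 7), cursors c1@0 c2@3, authorship 11.22..
Authorship (.=original, N=cursor N): 1 1 . 2 2 . .
Index 3: author = 2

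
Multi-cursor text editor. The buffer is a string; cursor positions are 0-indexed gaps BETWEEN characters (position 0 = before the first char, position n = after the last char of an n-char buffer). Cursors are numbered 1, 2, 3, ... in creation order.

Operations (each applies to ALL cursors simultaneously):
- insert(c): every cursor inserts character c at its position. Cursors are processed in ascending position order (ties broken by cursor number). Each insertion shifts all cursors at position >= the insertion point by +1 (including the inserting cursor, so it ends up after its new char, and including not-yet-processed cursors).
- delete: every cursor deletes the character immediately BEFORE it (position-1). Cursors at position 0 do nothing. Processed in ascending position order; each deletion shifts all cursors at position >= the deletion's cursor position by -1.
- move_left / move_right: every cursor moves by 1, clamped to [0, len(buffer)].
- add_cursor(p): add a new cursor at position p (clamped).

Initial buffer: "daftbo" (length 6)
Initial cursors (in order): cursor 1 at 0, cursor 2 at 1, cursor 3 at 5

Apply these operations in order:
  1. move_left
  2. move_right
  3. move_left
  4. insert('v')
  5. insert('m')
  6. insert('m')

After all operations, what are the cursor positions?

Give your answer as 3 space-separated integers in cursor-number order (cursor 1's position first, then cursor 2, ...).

Answer: 6 6 13

Derivation:
After op 1 (move_left): buffer="daftbo" (len 6), cursors c1@0 c2@0 c3@4, authorship ......
After op 2 (move_right): buffer="daftbo" (len 6), cursors c1@1 c2@1 c3@5, authorship ......
After op 3 (move_left): buffer="daftbo" (len 6), cursors c1@0 c2@0 c3@4, authorship ......
After op 4 (insert('v')): buffer="vvdaftvbo" (len 9), cursors c1@2 c2@2 c3@7, authorship 12....3..
After op 5 (insert('m')): buffer="vvmmdaftvmbo" (len 12), cursors c1@4 c2@4 c3@10, authorship 1212....33..
After op 6 (insert('m')): buffer="vvmmmmdaftvmmbo" (len 15), cursors c1@6 c2@6 c3@13, authorship 121212....333..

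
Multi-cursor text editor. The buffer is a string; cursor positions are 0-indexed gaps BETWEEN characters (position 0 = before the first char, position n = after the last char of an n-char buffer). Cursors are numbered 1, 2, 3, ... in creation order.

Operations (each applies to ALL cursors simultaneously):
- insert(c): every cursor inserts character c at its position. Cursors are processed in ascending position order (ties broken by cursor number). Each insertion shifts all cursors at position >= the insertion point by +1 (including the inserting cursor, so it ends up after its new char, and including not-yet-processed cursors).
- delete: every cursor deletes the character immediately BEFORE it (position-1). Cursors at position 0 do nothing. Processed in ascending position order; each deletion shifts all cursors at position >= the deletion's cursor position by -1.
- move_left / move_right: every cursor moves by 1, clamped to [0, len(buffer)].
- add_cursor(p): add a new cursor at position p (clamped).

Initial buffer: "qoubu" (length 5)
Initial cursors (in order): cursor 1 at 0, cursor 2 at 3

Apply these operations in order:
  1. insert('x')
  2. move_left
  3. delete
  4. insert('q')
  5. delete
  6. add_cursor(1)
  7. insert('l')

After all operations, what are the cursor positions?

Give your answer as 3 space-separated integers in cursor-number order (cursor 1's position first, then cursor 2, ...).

Answer: 1 6 3

Derivation:
After op 1 (insert('x')): buffer="xqouxbu" (len 7), cursors c1@1 c2@5, authorship 1...2..
After op 2 (move_left): buffer="xqouxbu" (len 7), cursors c1@0 c2@4, authorship 1...2..
After op 3 (delete): buffer="xqoxbu" (len 6), cursors c1@0 c2@3, authorship 1..2..
After op 4 (insert('q')): buffer="qxqoqxbu" (len 8), cursors c1@1 c2@5, authorship 11..22..
After op 5 (delete): buffer="xqoxbu" (len 6), cursors c1@0 c2@3, authorship 1..2..
After op 6 (add_cursor(1)): buffer="xqoxbu" (len 6), cursors c1@0 c3@1 c2@3, authorship 1..2..
After op 7 (insert('l')): buffer="lxlqolxbu" (len 9), cursors c1@1 c3@3 c2@6, authorship 113..22..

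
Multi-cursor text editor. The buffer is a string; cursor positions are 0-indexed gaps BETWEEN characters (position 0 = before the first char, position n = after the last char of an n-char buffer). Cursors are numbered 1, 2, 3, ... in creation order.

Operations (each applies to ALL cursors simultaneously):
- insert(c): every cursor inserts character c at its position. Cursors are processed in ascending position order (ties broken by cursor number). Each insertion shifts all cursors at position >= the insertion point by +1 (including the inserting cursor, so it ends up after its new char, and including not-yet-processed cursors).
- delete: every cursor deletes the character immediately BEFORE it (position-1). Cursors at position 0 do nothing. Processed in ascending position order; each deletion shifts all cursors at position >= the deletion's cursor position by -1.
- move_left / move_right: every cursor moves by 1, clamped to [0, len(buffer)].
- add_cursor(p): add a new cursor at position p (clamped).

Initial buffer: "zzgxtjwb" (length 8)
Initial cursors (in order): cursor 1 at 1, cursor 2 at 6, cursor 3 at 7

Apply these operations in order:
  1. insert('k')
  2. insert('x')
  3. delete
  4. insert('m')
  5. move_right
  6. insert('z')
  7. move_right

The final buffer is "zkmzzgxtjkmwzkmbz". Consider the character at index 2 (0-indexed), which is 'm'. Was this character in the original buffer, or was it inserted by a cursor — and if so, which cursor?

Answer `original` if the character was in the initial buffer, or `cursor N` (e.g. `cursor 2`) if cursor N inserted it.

After op 1 (insert('k')): buffer="zkzgxtjkwkb" (len 11), cursors c1@2 c2@8 c3@10, authorship .1.....2.3.
After op 2 (insert('x')): buffer="zkxzgxtjkxwkxb" (len 14), cursors c1@3 c2@10 c3@13, authorship .11.....22.33.
After op 3 (delete): buffer="zkzgxtjkwkb" (len 11), cursors c1@2 c2@8 c3@10, authorship .1.....2.3.
After op 4 (insert('m')): buffer="zkmzgxtjkmwkmb" (len 14), cursors c1@3 c2@10 c3@13, authorship .11.....22.33.
After op 5 (move_right): buffer="zkmzgxtjkmwkmb" (len 14), cursors c1@4 c2@11 c3@14, authorship .11.....22.33.
After op 6 (insert('z')): buffer="zkmzzgxtjkmwzkmbz" (len 17), cursors c1@5 c2@13 c3@17, authorship .11.1....22.233.3
After op 7 (move_right): buffer="zkmzzgxtjkmwzkmbz" (len 17), cursors c1@6 c2@14 c3@17, authorship .11.1....22.233.3
Authorship (.=original, N=cursor N): . 1 1 . 1 . . . . 2 2 . 2 3 3 . 3
Index 2: author = 1

Answer: cursor 1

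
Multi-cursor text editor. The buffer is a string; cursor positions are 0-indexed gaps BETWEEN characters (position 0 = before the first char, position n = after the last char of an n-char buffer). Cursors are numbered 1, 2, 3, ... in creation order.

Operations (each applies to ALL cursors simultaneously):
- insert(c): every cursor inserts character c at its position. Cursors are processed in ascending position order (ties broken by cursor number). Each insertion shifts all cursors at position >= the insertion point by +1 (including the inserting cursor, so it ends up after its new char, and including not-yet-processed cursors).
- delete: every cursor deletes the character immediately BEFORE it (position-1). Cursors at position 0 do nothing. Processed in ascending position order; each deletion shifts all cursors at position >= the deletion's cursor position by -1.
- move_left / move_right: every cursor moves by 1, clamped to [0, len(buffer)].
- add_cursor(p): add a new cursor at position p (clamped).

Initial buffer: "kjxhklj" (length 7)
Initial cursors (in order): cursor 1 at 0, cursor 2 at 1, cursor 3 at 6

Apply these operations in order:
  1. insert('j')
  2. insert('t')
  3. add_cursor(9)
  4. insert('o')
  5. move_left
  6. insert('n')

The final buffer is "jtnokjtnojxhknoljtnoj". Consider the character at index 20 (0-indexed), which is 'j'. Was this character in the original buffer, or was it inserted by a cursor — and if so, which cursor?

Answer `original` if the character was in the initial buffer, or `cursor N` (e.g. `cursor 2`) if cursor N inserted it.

After op 1 (insert('j')): buffer="jkjjxhkljj" (len 10), cursors c1@1 c2@3 c3@9, authorship 1.2.....3.
After op 2 (insert('t')): buffer="jtkjtjxhkljtj" (len 13), cursors c1@2 c2@5 c3@12, authorship 11.22.....33.
After op 3 (add_cursor(9)): buffer="jtkjtjxhkljtj" (len 13), cursors c1@2 c2@5 c4@9 c3@12, authorship 11.22.....33.
After op 4 (insert('o')): buffer="jtokjtojxhkoljtoj" (len 17), cursors c1@3 c2@7 c4@12 c3@16, authorship 111.222....4.333.
After op 5 (move_left): buffer="jtokjtojxhkoljtoj" (len 17), cursors c1@2 c2@6 c4@11 c3@15, authorship 111.222....4.333.
After op 6 (insert('n')): buffer="jtnokjtnojxhknoljtnoj" (len 21), cursors c1@3 c2@8 c4@14 c3@19, authorship 1111.2222....44.3333.
Authorship (.=original, N=cursor N): 1 1 1 1 . 2 2 2 2 . . . . 4 4 . 3 3 3 3 .
Index 20: author = original

Answer: original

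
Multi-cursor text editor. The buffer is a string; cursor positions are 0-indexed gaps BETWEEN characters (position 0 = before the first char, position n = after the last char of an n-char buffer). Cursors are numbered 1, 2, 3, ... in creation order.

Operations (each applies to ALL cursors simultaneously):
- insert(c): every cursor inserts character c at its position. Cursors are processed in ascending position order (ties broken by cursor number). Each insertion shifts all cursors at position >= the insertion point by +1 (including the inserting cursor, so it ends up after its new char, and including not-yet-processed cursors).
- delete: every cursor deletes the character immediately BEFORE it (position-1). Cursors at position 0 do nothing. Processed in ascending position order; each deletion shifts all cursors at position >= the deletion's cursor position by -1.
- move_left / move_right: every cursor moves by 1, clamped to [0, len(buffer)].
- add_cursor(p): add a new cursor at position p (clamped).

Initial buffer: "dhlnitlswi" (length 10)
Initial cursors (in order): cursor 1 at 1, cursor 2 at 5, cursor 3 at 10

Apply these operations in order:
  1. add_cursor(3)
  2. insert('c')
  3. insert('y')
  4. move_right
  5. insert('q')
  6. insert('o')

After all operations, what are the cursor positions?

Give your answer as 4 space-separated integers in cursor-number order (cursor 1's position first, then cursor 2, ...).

After op 1 (add_cursor(3)): buffer="dhlnitlswi" (len 10), cursors c1@1 c4@3 c2@5 c3@10, authorship ..........
After op 2 (insert('c')): buffer="dchlcnictlswic" (len 14), cursors c1@2 c4@5 c2@8 c3@14, authorship .1..4..2.....3
After op 3 (insert('y')): buffer="dcyhlcynicytlswicy" (len 18), cursors c1@3 c4@7 c2@11 c3@18, authorship .11..44..22.....33
After op 4 (move_right): buffer="dcyhlcynicytlswicy" (len 18), cursors c1@4 c4@8 c2@12 c3@18, authorship .11..44..22.....33
After op 5 (insert('q')): buffer="dcyhqlcynqicytqlswicyq" (len 22), cursors c1@5 c4@10 c2@15 c3@22, authorship .11.1.44.4.22.2....333
After op 6 (insert('o')): buffer="dcyhqolcynqoicytqolswicyqo" (len 26), cursors c1@6 c4@12 c2@18 c3@26, authorship .11.11.44.44.22.22....3333

Answer: 6 18 26 12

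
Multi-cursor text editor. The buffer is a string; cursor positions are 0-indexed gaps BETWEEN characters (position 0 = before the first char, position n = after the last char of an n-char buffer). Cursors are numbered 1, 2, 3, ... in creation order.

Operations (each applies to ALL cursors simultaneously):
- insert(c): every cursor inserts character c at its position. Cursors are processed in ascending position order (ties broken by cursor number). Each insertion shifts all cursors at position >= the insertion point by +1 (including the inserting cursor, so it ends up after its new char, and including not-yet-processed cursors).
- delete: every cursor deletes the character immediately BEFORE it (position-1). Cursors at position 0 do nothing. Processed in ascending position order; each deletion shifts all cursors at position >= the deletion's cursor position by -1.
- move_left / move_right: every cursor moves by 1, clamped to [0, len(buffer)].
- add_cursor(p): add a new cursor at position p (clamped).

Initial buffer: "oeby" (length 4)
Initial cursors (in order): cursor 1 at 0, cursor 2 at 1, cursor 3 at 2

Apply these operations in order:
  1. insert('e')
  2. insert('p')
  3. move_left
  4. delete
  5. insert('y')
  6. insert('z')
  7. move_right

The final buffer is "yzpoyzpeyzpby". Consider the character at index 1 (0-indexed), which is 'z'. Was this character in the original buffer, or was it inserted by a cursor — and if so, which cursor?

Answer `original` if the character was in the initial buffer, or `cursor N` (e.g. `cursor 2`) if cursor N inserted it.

Answer: cursor 1

Derivation:
After op 1 (insert('e')): buffer="eoeeeby" (len 7), cursors c1@1 c2@3 c3@5, authorship 1.2.3..
After op 2 (insert('p')): buffer="epoepeepby" (len 10), cursors c1@2 c2@5 c3@8, authorship 11.22.33..
After op 3 (move_left): buffer="epoepeepby" (len 10), cursors c1@1 c2@4 c3@7, authorship 11.22.33..
After op 4 (delete): buffer="popepby" (len 7), cursors c1@0 c2@2 c3@4, authorship 1.2.3..
After op 5 (insert('y')): buffer="ypoypeypby" (len 10), cursors c1@1 c2@4 c3@7, authorship 11.22.33..
After op 6 (insert('z')): buffer="yzpoyzpeyzpby" (len 13), cursors c1@2 c2@6 c3@10, authorship 111.222.333..
After op 7 (move_right): buffer="yzpoyzpeyzpby" (len 13), cursors c1@3 c2@7 c3@11, authorship 111.222.333..
Authorship (.=original, N=cursor N): 1 1 1 . 2 2 2 . 3 3 3 . .
Index 1: author = 1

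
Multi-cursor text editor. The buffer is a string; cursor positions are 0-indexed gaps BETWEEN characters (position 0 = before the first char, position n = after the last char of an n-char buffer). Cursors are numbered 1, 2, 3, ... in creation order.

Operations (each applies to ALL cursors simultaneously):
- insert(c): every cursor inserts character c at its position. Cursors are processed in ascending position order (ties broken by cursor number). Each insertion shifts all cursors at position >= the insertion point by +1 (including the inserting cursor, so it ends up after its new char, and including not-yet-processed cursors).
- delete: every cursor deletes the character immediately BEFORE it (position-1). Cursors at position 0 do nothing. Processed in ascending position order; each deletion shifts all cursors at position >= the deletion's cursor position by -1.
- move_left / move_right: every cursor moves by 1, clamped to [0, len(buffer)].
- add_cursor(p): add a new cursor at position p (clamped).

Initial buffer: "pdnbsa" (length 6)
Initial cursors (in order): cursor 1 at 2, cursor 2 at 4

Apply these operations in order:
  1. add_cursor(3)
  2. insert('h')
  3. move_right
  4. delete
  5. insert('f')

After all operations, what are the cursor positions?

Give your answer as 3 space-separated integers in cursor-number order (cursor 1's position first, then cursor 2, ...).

After op 1 (add_cursor(3)): buffer="pdnbsa" (len 6), cursors c1@2 c3@3 c2@4, authorship ......
After op 2 (insert('h')): buffer="pdhnhbhsa" (len 9), cursors c1@3 c3@5 c2@7, authorship ..1.3.2..
After op 3 (move_right): buffer="pdhnhbhsa" (len 9), cursors c1@4 c3@6 c2@8, authorship ..1.3.2..
After op 4 (delete): buffer="pdhhha" (len 6), cursors c1@3 c3@4 c2@5, authorship ..132.
After op 5 (insert('f')): buffer="pdhfhfhfa" (len 9), cursors c1@4 c3@6 c2@8, authorship ..113322.

Answer: 4 8 6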